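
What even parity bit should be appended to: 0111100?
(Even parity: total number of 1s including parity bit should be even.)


Number of 1s in data: 4
Parity bit: 0

0


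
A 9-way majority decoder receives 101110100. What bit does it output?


Ones: 5 out of 9
Threshold: 5

1 (5/9 voted 1)


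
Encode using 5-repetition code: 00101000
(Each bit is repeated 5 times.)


Each bit -> 5 copies

0000000000111110000011111000000000000000


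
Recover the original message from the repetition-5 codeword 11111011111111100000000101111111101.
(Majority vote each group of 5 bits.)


Groups: 11111, 01111, 11111, 00000, 00010, 11111, 11101
Majority votes: 1110011

1110011


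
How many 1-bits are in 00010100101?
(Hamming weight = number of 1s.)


Counting 1s in 00010100101

4


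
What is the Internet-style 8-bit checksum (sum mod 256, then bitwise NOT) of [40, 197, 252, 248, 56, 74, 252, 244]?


Sum = 1363 mod 256 = 83
Complement = 172

172


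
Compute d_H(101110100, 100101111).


XOR: 001011011
Count of 1s: 5

5


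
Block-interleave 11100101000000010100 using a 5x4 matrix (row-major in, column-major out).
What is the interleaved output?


Matrix:
  1110
  0101
  0000
  0001
  0100
Read columns: 10000110011000001010

10000110011000001010


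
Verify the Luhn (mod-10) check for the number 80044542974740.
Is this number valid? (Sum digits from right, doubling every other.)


Luhn sum = 73
73 mod 10 = 3

Invalid (Luhn sum mod 10 = 3)


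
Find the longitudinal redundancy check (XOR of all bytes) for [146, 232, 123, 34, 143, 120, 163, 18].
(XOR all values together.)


XOR chain: 146 ^ 232 ^ 123 ^ 34 ^ 143 ^ 120 ^ 163 ^ 18 = 101

101


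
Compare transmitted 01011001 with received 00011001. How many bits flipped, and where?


XOR: 01000000

1 error(s) at position(s): 1


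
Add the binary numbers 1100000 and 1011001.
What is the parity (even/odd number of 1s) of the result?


1100000 = 96
1011001 = 89
Sum = 185 = 10111001
1s count = 5

odd parity (5 ones in 10111001)


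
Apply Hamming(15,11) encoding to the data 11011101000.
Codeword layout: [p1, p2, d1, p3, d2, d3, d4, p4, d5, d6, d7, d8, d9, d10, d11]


Parity bits: p1=0, p2=1, p3=1, p4=1

011110111101000


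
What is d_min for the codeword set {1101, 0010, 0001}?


Comparing all pairs, minimum distance: 2
Can detect 1 errors, correct 0 errors

2


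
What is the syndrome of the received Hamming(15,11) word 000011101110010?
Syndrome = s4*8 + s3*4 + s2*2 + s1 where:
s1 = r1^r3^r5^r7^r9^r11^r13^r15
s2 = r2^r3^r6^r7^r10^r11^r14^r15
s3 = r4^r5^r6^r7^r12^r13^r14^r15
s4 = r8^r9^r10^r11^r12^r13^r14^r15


s1=0, s2=1, s3=0, s4=0

Syndrome = 2 (error at position 2)


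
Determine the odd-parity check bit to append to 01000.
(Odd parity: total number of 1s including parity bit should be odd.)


Number of 1s in data: 1
Parity bit: 0

0


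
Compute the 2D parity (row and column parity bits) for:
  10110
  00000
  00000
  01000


Row parities: 1001
Column parities: 11110

Row P: 1001, Col P: 11110, Corner: 0


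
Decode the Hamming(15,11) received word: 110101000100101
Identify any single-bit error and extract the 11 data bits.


Syndrome = 9: error at position 9

Data: 00101100101 (corrected bit 9)


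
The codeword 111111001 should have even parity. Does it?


Number of 1s: 7

No, parity error (7 ones)


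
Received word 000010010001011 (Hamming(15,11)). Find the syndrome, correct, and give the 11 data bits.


Syndrome = 0: no error detected

Data: 01000001011 (no errors)


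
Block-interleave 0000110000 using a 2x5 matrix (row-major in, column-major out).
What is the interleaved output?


Matrix:
  00001
  10000
Read columns: 0100000010

0100000010


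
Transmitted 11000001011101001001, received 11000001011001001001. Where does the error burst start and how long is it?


XOR: 00000000000100000000

Burst at position 11, length 1


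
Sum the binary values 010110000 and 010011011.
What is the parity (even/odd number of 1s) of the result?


010110000 = 176
010011011 = 155
Sum = 331 = 101001011
1s count = 5

odd parity (5 ones in 101001011)


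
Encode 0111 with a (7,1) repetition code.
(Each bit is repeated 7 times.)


Each bit -> 7 copies

0000000111111111111111111111


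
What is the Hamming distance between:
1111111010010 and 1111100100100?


XOR: 0000011110110
Count of 1s: 6

6


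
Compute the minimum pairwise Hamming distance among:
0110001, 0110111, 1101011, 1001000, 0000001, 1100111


Comparing all pairs, minimum distance: 2
Can detect 1 errors, correct 0 errors

2


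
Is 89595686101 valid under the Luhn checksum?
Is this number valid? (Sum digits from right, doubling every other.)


Luhn sum = 52
52 mod 10 = 2

Invalid (Luhn sum mod 10 = 2)


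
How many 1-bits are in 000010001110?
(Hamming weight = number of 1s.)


Counting 1s in 000010001110

4


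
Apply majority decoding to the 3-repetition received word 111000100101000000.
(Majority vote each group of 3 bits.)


Groups: 111, 000, 100, 101, 000, 000
Majority votes: 100100

100100


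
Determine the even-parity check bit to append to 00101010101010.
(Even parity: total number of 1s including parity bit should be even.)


Number of 1s in data: 6
Parity bit: 0

0


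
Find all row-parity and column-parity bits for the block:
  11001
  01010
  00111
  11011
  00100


Row parities: 10101
Column parities: 01011

Row P: 10101, Col P: 01011, Corner: 1


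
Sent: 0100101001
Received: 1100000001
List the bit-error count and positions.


XOR: 1000101000

3 error(s) at position(s): 0, 4, 6


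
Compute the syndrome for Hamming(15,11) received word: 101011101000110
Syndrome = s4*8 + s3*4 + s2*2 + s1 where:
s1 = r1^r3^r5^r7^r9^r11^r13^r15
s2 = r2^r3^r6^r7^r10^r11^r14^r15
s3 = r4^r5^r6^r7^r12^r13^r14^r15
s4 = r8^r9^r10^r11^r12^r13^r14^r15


s1=0, s2=0, s3=1, s4=1

Syndrome = 12 (error at position 12)


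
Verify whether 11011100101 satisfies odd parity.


Number of 1s: 7

Yes, parity is correct (7 ones)


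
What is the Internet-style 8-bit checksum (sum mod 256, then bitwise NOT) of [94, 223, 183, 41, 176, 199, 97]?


Sum = 1013 mod 256 = 245
Complement = 10

10


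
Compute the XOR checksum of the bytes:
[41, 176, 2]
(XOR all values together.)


XOR chain: 41 ^ 176 ^ 2 = 155

155


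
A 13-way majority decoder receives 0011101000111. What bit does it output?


Ones: 7 out of 13
Threshold: 7

1 (7/13 voted 1)


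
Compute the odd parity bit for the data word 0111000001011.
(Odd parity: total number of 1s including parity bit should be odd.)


Number of 1s in data: 6
Parity bit: 1

1


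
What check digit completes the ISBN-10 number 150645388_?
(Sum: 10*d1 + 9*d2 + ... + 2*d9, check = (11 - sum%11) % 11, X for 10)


Weighted sum: 198
198 mod 11 = 0

Check digit: 0


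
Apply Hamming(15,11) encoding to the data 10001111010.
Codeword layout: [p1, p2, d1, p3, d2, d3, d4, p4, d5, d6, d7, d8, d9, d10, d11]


Parity bits: p1=1, p2=0, p3=0, p4=1

101000011111010


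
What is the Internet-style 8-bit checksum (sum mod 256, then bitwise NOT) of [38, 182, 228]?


Sum = 448 mod 256 = 192
Complement = 63

63


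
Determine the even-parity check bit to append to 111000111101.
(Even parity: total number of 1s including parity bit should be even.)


Number of 1s in data: 8
Parity bit: 0

0


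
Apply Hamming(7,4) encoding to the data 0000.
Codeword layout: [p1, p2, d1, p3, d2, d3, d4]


Parity bits: p1=0, p2=0, p3=0

0000000


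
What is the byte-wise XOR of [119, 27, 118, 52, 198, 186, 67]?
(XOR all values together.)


XOR chain: 119 ^ 27 ^ 118 ^ 52 ^ 198 ^ 186 ^ 67 = 17

17


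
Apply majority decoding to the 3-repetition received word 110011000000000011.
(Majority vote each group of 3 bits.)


Groups: 110, 011, 000, 000, 000, 011
Majority votes: 110001

110001


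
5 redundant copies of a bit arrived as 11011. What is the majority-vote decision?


Ones: 4 out of 5
Threshold: 3

1 (4/5 voted 1)


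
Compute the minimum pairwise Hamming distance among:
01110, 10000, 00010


Comparing all pairs, minimum distance: 2
Can detect 1 errors, correct 0 errors

2


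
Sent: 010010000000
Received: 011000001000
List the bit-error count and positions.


XOR: 001010001000

3 error(s) at position(s): 2, 4, 8


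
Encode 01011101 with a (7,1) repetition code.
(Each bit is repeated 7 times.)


Each bit -> 7 copies

00000001111111000000011111111111111111111100000001111111


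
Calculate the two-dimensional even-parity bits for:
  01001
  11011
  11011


Row parities: 000
Column parities: 01001

Row P: 000, Col P: 01001, Corner: 0


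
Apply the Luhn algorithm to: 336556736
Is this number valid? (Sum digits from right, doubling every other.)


Luhn sum = 43
43 mod 10 = 3

Invalid (Luhn sum mod 10 = 3)


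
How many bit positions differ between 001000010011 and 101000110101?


XOR: 100000100110
Count of 1s: 4

4


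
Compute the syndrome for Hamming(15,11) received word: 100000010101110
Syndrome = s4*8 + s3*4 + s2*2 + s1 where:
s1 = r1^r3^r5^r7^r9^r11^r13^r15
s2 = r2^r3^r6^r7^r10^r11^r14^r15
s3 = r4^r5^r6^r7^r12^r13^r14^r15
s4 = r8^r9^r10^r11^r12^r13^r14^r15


s1=0, s2=0, s3=1, s4=1

Syndrome = 12 (error at position 12)


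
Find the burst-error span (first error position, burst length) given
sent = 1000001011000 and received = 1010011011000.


XOR: 0010010000000

Burst at position 2, length 4


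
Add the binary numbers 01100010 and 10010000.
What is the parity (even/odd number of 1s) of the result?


01100010 = 98
10010000 = 144
Sum = 242 = 11110010
1s count = 5

odd parity (5 ones in 11110010)


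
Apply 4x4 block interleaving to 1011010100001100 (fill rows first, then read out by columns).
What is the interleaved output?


Matrix:
  1011
  0101
  0000
  1100
Read columns: 1001010110001100

1001010110001100


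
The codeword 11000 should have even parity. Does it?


Number of 1s: 2

Yes, parity is correct (2 ones)


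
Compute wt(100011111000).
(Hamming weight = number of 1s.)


Counting 1s in 100011111000

6


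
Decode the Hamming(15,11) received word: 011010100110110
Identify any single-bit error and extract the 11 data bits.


Syndrome = 1: error at position 1

Data: 11010110110 (corrected bit 1)


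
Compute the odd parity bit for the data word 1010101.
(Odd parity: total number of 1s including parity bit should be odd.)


Number of 1s in data: 4
Parity bit: 1

1


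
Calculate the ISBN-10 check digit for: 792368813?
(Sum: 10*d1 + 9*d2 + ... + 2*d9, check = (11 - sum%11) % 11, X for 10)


Weighted sum: 305
305 mod 11 = 8

Check digit: 3


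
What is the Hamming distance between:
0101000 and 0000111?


XOR: 0101111
Count of 1s: 5

5


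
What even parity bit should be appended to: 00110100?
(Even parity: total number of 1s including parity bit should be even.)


Number of 1s in data: 3
Parity bit: 1

1


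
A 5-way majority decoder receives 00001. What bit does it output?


Ones: 1 out of 5
Threshold: 3

0 (1/5 voted 1)


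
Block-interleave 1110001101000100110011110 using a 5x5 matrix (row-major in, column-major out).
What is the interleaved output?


Matrix:
  11100
  01101
  00010
  01100
  11110
Read columns: 1000111011110110010101000

1000111011110110010101000


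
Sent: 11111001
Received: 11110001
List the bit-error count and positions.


XOR: 00001000

1 error(s) at position(s): 4


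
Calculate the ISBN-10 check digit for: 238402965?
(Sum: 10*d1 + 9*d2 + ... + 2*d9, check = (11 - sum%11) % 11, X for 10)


Weighted sum: 213
213 mod 11 = 4

Check digit: 7


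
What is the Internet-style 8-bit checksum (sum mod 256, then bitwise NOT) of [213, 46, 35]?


Sum = 294 mod 256 = 38
Complement = 217

217


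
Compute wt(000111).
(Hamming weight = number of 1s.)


Counting 1s in 000111

3


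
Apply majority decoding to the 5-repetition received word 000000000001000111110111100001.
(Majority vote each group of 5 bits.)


Groups: 00000, 00000, 01000, 11111, 01111, 00001
Majority votes: 000110

000110


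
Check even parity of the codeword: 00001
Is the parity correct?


Number of 1s: 1

No, parity error (1 ones)


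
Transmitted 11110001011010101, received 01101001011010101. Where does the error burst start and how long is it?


XOR: 10011000000000000

Burst at position 0, length 5


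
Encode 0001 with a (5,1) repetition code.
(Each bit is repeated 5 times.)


Each bit -> 5 copies

00000000000000011111


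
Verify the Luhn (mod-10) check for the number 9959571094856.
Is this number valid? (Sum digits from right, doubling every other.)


Luhn sum = 75
75 mod 10 = 5

Invalid (Luhn sum mod 10 = 5)


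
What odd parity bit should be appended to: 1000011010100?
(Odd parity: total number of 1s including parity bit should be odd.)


Number of 1s in data: 5
Parity bit: 0

0


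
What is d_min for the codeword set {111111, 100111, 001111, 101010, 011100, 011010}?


Comparing all pairs, minimum distance: 2
Can detect 1 errors, correct 0 errors

2


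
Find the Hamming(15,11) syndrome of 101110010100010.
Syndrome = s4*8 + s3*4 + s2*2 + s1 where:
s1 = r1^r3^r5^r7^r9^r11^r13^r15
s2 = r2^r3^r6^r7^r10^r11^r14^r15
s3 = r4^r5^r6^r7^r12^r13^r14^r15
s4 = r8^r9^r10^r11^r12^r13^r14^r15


s1=1, s2=1, s3=1, s4=1

Syndrome = 15 (error at position 15)


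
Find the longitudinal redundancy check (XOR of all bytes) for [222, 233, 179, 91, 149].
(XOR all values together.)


XOR chain: 222 ^ 233 ^ 179 ^ 91 ^ 149 = 74

74


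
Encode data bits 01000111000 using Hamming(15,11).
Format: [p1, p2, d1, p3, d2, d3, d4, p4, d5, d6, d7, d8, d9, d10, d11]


Parity bits: p1=0, p2=0, p3=0, p4=1

000010010111000


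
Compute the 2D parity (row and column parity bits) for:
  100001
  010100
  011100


Row parities: 001
Column parities: 101001

Row P: 001, Col P: 101001, Corner: 1


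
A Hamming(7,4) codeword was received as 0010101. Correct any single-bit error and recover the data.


Syndrome = 1: error at position 1

Data: 1101 (corrected bit 1)


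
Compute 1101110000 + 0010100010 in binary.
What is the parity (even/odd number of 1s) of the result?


1101110000 = 880
0010100010 = 162
Sum = 1042 = 10000010010
1s count = 3

odd parity (3 ones in 10000010010)


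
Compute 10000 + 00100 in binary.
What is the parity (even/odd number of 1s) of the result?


10000 = 16
00100 = 4
Sum = 20 = 10100
1s count = 2

even parity (2 ones in 10100)


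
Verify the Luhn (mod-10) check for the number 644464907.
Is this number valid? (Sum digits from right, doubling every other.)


Luhn sum = 56
56 mod 10 = 6

Invalid (Luhn sum mod 10 = 6)


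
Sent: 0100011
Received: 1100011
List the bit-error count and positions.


XOR: 1000000

1 error(s) at position(s): 0


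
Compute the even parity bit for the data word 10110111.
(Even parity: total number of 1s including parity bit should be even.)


Number of 1s in data: 6
Parity bit: 0

0


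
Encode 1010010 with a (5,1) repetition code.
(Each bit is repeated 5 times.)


Each bit -> 5 copies

11111000001111100000000001111100000


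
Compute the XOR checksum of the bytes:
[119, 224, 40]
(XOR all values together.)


XOR chain: 119 ^ 224 ^ 40 = 191

191


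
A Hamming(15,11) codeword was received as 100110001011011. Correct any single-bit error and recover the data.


Syndrome = 15: error at position 15

Data: 01001011010 (corrected bit 15)


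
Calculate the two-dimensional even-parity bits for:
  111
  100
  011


Row parities: 110
Column parities: 000

Row P: 110, Col P: 000, Corner: 0


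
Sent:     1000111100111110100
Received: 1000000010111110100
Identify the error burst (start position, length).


XOR: 0000111110000000000

Burst at position 4, length 5


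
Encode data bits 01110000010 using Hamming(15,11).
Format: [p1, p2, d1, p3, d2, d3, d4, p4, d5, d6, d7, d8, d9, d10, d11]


Parity bits: p1=0, p2=1, p3=0, p4=1

010011110000010


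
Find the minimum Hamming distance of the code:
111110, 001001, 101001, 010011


Comparing all pairs, minimum distance: 1
Can detect 0 errors, correct 0 errors

1


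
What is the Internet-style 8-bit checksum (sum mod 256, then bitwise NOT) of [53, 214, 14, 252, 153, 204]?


Sum = 890 mod 256 = 122
Complement = 133

133


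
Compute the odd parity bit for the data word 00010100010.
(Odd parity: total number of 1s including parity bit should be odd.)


Number of 1s in data: 3
Parity bit: 0

0


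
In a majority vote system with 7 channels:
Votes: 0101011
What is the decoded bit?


Ones: 4 out of 7
Threshold: 4

1 (4/7 voted 1)


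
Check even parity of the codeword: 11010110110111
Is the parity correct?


Number of 1s: 10

Yes, parity is correct (10 ones)


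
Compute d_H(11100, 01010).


XOR: 10110
Count of 1s: 3

3


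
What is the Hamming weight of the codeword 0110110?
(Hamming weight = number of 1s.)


Counting 1s in 0110110

4


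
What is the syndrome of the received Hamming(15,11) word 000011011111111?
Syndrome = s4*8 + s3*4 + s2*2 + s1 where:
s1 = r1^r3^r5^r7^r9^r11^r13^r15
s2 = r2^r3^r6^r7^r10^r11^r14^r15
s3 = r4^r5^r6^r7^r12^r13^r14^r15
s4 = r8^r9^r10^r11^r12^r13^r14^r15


s1=1, s2=1, s3=0, s4=0

Syndrome = 3 (error at position 3)


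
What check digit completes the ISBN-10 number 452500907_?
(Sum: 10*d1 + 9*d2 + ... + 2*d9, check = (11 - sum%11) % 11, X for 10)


Weighted sum: 186
186 mod 11 = 10

Check digit: 1


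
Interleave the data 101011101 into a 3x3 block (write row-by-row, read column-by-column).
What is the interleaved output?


Matrix:
  101
  011
  101
Read columns: 101010111

101010111


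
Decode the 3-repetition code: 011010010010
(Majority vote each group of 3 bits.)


Groups: 011, 010, 010, 010
Majority votes: 1000

1000


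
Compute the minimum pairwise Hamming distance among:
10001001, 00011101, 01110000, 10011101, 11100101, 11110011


Comparing all pairs, minimum distance: 1
Can detect 0 errors, correct 0 errors

1


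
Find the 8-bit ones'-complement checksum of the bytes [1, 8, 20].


Sum = 29 mod 256 = 29
Complement = 226

226


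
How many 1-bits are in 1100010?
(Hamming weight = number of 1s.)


Counting 1s in 1100010

3


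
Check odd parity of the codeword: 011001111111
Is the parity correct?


Number of 1s: 9

Yes, parity is correct (9 ones)


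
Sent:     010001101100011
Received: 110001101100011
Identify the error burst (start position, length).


XOR: 100000000000000

Burst at position 0, length 1


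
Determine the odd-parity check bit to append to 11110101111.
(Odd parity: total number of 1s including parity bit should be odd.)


Number of 1s in data: 9
Parity bit: 0

0


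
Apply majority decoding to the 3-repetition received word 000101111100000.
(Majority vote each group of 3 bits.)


Groups: 000, 101, 111, 100, 000
Majority votes: 01100

01100


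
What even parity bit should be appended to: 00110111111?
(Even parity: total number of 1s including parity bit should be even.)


Number of 1s in data: 8
Parity bit: 0

0


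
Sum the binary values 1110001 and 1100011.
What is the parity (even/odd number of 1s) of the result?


1110001 = 113
1100011 = 99
Sum = 212 = 11010100
1s count = 4

even parity (4 ones in 11010100)


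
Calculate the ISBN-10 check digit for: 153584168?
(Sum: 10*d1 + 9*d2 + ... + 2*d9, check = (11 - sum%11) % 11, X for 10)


Weighted sum: 220
220 mod 11 = 0

Check digit: 0


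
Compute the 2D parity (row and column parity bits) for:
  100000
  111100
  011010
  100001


Row parities: 1010
Column parities: 100111

Row P: 1010, Col P: 100111, Corner: 0


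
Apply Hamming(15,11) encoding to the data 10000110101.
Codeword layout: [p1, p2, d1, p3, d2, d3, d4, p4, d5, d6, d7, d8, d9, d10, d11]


Parity bits: p1=0, p2=0, p3=0, p4=0

001000000110101


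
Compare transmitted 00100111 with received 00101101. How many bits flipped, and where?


XOR: 00001010

2 error(s) at position(s): 4, 6


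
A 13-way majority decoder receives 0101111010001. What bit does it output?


Ones: 7 out of 13
Threshold: 7

1 (7/13 voted 1)


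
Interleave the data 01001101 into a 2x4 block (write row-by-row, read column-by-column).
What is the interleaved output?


Matrix:
  0100
  1101
Read columns: 01110001

01110001


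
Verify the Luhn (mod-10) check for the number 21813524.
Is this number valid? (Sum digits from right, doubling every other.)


Luhn sum = 32
32 mod 10 = 2

Invalid (Luhn sum mod 10 = 2)


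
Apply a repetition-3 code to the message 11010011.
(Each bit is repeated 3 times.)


Each bit -> 3 copies

111111000111000000111111


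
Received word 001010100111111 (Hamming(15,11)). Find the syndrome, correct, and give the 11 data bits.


Syndrome = 0: no error detected

Data: 11010111111 (no errors)


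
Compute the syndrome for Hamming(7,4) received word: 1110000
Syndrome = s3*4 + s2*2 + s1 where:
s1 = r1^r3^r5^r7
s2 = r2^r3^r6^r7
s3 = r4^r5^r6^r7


s1=0, s2=0, s3=0

Syndrome = 0 (no error)


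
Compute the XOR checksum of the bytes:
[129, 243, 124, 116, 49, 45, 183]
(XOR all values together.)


XOR chain: 129 ^ 243 ^ 124 ^ 116 ^ 49 ^ 45 ^ 183 = 209

209


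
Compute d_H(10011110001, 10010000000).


XOR: 00001110001
Count of 1s: 4

4


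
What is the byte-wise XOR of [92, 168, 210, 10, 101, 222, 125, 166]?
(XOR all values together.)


XOR chain: 92 ^ 168 ^ 210 ^ 10 ^ 101 ^ 222 ^ 125 ^ 166 = 76

76


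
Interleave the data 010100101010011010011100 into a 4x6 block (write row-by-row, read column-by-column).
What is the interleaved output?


Matrix:
  010100
  101010
  011010
  011100
Read columns: 010010110111100101100000

010010110111100101100000


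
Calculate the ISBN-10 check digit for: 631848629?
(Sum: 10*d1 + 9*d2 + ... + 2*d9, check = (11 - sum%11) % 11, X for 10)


Weighted sum: 263
263 mod 11 = 10

Check digit: 1


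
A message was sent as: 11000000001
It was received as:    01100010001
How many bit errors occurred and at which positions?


XOR: 10100010000

3 error(s) at position(s): 0, 2, 6


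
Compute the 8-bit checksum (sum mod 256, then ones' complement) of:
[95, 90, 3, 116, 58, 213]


Sum = 575 mod 256 = 63
Complement = 192

192


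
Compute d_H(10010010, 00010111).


XOR: 10000101
Count of 1s: 3

3


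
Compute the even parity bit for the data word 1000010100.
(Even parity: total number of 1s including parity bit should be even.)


Number of 1s in data: 3
Parity bit: 1

1


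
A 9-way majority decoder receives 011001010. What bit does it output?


Ones: 4 out of 9
Threshold: 5

0 (4/9 voted 1)


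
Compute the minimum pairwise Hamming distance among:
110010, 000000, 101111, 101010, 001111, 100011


Comparing all pairs, minimum distance: 1
Can detect 0 errors, correct 0 errors

1


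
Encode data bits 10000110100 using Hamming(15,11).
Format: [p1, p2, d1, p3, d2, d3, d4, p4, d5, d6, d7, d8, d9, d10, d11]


Parity bits: p1=1, p2=1, p3=1, p4=1

111100010110100


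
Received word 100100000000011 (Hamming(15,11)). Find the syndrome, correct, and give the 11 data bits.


Syndrome = 4: error at position 4

Data: 00000000011 (corrected bit 4)


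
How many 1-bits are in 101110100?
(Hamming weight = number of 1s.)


Counting 1s in 101110100

5


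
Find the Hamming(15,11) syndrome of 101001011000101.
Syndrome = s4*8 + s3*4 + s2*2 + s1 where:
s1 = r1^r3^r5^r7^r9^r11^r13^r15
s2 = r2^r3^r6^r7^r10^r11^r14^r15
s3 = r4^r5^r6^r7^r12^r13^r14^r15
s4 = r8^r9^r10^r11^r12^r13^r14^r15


s1=1, s2=1, s3=1, s4=0

Syndrome = 7 (error at position 7)


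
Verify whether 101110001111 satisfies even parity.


Number of 1s: 8

Yes, parity is correct (8 ones)


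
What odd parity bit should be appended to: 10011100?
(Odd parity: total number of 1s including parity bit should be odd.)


Number of 1s in data: 4
Parity bit: 1

1


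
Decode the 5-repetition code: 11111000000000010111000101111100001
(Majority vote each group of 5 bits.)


Groups: 11111, 00000, 00000, 10111, 00010, 11111, 00001
Majority votes: 1001010

1001010


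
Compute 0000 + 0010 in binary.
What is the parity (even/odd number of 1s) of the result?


0000 = 0
0010 = 2
Sum = 2 = 10
1s count = 1

odd parity (1 ones in 10)


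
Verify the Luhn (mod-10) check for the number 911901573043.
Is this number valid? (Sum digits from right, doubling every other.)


Luhn sum = 47
47 mod 10 = 7

Invalid (Luhn sum mod 10 = 7)


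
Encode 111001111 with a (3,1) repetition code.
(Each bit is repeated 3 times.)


Each bit -> 3 copies

111111111000000111111111111


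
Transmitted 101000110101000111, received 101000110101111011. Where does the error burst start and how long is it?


XOR: 000000000000111100

Burst at position 12, length 4


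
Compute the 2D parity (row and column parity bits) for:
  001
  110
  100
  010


Row parities: 1011
Column parities: 001

Row P: 1011, Col P: 001, Corner: 1


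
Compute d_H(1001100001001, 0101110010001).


XOR: 1100010011000
Count of 1s: 5

5


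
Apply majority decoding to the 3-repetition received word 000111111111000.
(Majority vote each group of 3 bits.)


Groups: 000, 111, 111, 111, 000
Majority votes: 01110

01110


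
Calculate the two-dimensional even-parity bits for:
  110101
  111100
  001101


Row parities: 001
Column parities: 000100

Row P: 001, Col P: 000100, Corner: 1


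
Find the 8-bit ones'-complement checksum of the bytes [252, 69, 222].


Sum = 543 mod 256 = 31
Complement = 224

224


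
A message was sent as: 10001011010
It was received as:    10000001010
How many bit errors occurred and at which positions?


XOR: 00001010000

2 error(s) at position(s): 4, 6


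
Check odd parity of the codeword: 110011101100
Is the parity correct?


Number of 1s: 7

Yes, parity is correct (7 ones)


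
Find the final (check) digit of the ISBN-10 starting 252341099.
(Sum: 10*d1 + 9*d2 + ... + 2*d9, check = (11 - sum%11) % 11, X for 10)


Weighted sum: 176
176 mod 11 = 0

Check digit: 0


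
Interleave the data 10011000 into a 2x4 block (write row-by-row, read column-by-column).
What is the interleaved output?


Matrix:
  1001
  1000
Read columns: 11000010

11000010


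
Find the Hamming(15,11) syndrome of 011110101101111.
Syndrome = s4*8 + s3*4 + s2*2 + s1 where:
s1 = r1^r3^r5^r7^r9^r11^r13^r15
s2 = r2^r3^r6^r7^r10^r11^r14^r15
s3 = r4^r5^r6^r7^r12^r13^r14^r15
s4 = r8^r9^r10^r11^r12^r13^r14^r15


s1=0, s2=0, s3=1, s4=0

Syndrome = 4 (error at position 4)


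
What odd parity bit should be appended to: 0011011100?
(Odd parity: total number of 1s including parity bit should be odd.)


Number of 1s in data: 5
Parity bit: 0

0


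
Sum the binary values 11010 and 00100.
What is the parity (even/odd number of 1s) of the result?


11010 = 26
00100 = 4
Sum = 30 = 11110
1s count = 4

even parity (4 ones in 11110)


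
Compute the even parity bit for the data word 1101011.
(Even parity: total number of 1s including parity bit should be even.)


Number of 1s in data: 5
Parity bit: 1

1


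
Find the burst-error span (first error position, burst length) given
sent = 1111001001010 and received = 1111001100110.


XOR: 0000000101100

Burst at position 7, length 4


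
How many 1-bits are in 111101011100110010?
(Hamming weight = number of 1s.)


Counting 1s in 111101011100110010

11


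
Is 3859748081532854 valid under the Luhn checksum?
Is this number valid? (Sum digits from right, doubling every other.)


Luhn sum = 69
69 mod 10 = 9

Invalid (Luhn sum mod 10 = 9)


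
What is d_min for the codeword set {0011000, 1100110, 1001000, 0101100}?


Comparing all pairs, minimum distance: 2
Can detect 1 errors, correct 0 errors

2


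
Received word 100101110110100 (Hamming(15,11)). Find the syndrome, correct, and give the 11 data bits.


Syndrome = 0: no error detected

Data: 00110110100 (no errors)


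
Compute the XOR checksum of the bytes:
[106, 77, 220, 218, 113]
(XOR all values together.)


XOR chain: 106 ^ 77 ^ 220 ^ 218 ^ 113 = 80

80


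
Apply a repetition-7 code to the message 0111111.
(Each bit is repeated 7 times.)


Each bit -> 7 copies

0000000111111111111111111111111111111111111111111


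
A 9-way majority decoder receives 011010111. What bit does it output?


Ones: 6 out of 9
Threshold: 5

1 (6/9 voted 1)


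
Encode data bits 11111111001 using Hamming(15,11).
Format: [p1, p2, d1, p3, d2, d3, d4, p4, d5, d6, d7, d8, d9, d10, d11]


Parity bits: p1=0, p2=0, p3=1, p4=1

001111111111001


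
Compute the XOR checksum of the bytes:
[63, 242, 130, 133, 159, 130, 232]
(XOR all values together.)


XOR chain: 63 ^ 242 ^ 130 ^ 133 ^ 159 ^ 130 ^ 232 = 63

63


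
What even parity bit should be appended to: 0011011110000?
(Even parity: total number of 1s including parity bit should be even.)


Number of 1s in data: 6
Parity bit: 0

0


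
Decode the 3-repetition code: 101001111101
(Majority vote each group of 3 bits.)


Groups: 101, 001, 111, 101
Majority votes: 1011

1011


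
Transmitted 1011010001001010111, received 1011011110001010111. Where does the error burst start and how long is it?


XOR: 0000001111000000000

Burst at position 6, length 4


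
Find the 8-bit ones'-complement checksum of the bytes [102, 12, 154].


Sum = 268 mod 256 = 12
Complement = 243

243


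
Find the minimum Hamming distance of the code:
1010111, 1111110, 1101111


Comparing all pairs, minimum distance: 2
Can detect 1 errors, correct 0 errors

2


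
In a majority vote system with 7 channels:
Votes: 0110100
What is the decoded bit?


Ones: 3 out of 7
Threshold: 4

0 (3/7 voted 1)


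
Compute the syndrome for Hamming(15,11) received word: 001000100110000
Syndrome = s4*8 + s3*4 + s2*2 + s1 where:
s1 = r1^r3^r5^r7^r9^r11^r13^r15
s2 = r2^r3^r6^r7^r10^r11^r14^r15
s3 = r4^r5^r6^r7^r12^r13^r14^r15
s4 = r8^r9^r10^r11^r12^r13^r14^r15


s1=1, s2=0, s3=1, s4=0

Syndrome = 5 (error at position 5)


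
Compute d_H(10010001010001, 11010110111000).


XOR: 01000111101001
Count of 1s: 7

7


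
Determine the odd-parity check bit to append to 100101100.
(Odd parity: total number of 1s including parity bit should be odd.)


Number of 1s in data: 4
Parity bit: 1

1


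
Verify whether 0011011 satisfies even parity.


Number of 1s: 4

Yes, parity is correct (4 ones)


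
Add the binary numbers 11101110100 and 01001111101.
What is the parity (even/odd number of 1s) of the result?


11101110100 = 1908
01001111101 = 637
Sum = 2545 = 100111110001
1s count = 7

odd parity (7 ones in 100111110001)


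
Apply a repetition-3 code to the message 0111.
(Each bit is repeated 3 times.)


Each bit -> 3 copies

000111111111


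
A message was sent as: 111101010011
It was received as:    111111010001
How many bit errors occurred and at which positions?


XOR: 000010000010

2 error(s) at position(s): 4, 10


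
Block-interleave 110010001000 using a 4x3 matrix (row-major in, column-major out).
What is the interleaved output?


Matrix:
  110
  010
  001
  000
Read columns: 100011000010

100011000010


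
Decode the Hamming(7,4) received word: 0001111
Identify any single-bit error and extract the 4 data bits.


Syndrome = 0: no error detected

Data: 0111 (no errors)


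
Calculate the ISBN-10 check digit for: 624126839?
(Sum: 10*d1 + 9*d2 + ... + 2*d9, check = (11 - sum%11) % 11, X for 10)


Weighted sum: 218
218 mod 11 = 9

Check digit: 2


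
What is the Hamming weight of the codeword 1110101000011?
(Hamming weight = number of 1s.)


Counting 1s in 1110101000011

7


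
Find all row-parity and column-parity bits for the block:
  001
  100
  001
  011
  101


Row parities: 11100
Column parities: 010

Row P: 11100, Col P: 010, Corner: 1


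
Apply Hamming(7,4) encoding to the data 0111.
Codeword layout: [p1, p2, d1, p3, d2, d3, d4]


Parity bits: p1=0, p2=0, p3=1

0001111


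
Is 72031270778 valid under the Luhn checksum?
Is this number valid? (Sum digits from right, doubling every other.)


Luhn sum = 49
49 mod 10 = 9

Invalid (Luhn sum mod 10 = 9)


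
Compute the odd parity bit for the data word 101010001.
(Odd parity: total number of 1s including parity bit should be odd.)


Number of 1s in data: 4
Parity bit: 1

1


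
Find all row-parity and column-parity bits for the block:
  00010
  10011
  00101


Row parities: 110
Column parities: 10100

Row P: 110, Col P: 10100, Corner: 0


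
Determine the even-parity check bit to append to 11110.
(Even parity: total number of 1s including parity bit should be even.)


Number of 1s in data: 4
Parity bit: 0

0


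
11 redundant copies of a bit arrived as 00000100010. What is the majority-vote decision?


Ones: 2 out of 11
Threshold: 6

0 (2/11 voted 1)


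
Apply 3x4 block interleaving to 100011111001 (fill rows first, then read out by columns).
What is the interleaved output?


Matrix:
  1000
  1111
  1001
Read columns: 111010010011

111010010011


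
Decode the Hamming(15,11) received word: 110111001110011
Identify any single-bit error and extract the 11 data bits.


Syndrome = 13: error at position 13

Data: 01101110111 (corrected bit 13)


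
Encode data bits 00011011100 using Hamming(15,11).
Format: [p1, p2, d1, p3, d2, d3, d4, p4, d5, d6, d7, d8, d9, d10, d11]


Parity bits: p1=0, p2=0, p3=1, p4=0

000100101011100


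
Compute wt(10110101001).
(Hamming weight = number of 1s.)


Counting 1s in 10110101001

6


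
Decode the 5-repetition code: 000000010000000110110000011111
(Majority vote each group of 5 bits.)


Groups: 00000, 00100, 00000, 11011, 00000, 11111
Majority votes: 000101

000101


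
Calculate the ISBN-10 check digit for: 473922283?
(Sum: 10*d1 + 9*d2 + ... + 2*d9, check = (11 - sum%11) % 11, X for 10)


Weighted sum: 250
250 mod 11 = 8

Check digit: 3


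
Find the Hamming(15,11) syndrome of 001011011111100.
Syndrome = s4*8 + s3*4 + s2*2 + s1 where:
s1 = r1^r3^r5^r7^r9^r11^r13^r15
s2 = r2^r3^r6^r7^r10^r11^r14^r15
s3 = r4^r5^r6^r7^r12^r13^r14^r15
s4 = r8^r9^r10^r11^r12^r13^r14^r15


s1=1, s2=0, s3=0, s4=0

Syndrome = 1 (error at position 1)


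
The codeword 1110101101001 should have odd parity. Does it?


Number of 1s: 8

No, parity error (8 ones)


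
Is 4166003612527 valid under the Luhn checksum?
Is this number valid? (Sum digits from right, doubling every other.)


Luhn sum = 42
42 mod 10 = 2

Invalid (Luhn sum mod 10 = 2)


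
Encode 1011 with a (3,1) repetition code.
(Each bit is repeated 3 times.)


Each bit -> 3 copies

111000111111


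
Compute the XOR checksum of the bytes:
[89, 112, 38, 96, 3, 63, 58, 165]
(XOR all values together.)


XOR chain: 89 ^ 112 ^ 38 ^ 96 ^ 3 ^ 63 ^ 58 ^ 165 = 204

204


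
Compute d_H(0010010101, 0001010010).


XOR: 0011000111
Count of 1s: 5

5


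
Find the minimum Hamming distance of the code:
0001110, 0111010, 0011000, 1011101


Comparing all pairs, minimum distance: 2
Can detect 1 errors, correct 0 errors

2


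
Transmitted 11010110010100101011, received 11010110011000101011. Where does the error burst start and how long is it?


XOR: 00000000001100000000

Burst at position 10, length 2


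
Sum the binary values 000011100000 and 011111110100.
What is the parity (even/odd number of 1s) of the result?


000011100000 = 224
011111110100 = 2036
Sum = 2260 = 100011010100
1s count = 5

odd parity (5 ones in 100011010100)


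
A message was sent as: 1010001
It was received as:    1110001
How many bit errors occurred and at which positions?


XOR: 0100000

1 error(s) at position(s): 1


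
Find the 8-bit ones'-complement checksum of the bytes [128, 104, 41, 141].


Sum = 414 mod 256 = 158
Complement = 97

97


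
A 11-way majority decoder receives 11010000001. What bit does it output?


Ones: 4 out of 11
Threshold: 6

0 (4/11 voted 1)


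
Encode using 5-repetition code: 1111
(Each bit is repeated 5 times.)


Each bit -> 5 copies

11111111111111111111


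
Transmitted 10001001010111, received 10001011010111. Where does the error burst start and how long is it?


XOR: 00000010000000

Burst at position 6, length 1


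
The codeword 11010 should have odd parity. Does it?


Number of 1s: 3

Yes, parity is correct (3 ones)


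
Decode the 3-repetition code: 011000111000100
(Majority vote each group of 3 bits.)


Groups: 011, 000, 111, 000, 100
Majority votes: 10100

10100


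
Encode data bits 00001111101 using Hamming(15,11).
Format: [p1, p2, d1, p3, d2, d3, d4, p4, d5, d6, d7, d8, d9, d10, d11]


Parity bits: p1=0, p2=1, p3=1, p4=0

010100001111101


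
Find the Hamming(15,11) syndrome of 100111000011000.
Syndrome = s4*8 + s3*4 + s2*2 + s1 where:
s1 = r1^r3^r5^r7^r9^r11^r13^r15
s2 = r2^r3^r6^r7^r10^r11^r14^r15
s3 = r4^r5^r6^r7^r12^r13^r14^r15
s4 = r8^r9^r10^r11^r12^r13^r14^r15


s1=1, s2=0, s3=0, s4=0

Syndrome = 1 (error at position 1)


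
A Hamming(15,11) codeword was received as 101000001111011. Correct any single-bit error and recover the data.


Syndrome = 7: error at position 7

Data: 10011111011 (corrected bit 7)


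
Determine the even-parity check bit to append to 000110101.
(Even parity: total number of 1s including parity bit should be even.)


Number of 1s in data: 4
Parity bit: 0

0


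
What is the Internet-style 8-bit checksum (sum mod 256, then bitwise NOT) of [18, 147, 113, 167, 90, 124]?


Sum = 659 mod 256 = 147
Complement = 108

108


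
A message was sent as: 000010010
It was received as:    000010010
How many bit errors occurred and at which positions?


XOR: 000000000

0 errors (received matches sent)


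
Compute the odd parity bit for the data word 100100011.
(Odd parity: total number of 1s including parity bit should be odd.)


Number of 1s in data: 4
Parity bit: 1

1


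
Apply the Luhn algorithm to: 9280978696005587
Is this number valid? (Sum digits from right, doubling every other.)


Luhn sum = 82
82 mod 10 = 2

Invalid (Luhn sum mod 10 = 2)


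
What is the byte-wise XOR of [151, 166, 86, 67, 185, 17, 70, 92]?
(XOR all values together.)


XOR chain: 151 ^ 166 ^ 86 ^ 67 ^ 185 ^ 17 ^ 70 ^ 92 = 150

150


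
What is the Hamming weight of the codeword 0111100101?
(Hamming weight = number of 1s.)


Counting 1s in 0111100101

6


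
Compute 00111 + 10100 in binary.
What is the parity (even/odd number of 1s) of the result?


00111 = 7
10100 = 20
Sum = 27 = 11011
1s count = 4

even parity (4 ones in 11011)


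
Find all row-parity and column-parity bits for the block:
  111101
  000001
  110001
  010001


Row parities: 1110
Column parities: 011100

Row P: 1110, Col P: 011100, Corner: 1


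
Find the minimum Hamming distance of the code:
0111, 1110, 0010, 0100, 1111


Comparing all pairs, minimum distance: 1
Can detect 0 errors, correct 0 errors

1


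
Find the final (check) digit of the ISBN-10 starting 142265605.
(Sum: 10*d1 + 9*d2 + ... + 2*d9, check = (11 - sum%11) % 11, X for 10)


Weighted sum: 171
171 mod 11 = 6

Check digit: 5


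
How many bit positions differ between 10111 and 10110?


XOR: 00001
Count of 1s: 1

1
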